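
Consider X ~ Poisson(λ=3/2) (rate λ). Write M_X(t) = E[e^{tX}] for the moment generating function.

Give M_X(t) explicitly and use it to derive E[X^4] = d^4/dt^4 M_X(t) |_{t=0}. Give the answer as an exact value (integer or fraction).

M_X(t) = e^(3*e^(t)/2 - 3/2)
D^4[M](t) = (81*e^(4*t)*e^(3*e^(t)/2) + 324*e^(3*t)*e^(3*e^(t)/2) + 252*e^(2*t)*e^(3*e^(t)/2) + 24*e^(t)*e^(3*e^(t)/2))*e^(-3/2)/16

E[X^4] = D^4[M](0) = 681/16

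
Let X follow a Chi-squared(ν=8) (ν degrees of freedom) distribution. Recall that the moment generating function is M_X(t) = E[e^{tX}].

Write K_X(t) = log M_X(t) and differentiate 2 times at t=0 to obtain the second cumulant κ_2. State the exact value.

M_X(t) = (1 - 2*t)^(-4)
K_X(t) = log M_X(t) = -4*log(1 - 2*t)
dK/dt = -8/(2*t - 1)
d^2K/dt^2 = 16/(4*t^2 - 4*t + 1)

κ_2 = d^2K/dt^2 |_{t=0} = 16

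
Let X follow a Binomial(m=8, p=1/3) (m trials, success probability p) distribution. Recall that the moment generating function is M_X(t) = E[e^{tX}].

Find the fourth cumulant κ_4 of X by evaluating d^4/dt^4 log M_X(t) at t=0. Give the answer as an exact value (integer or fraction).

κ_4 = d^4K/dt^4 |_{t=0} = -16/27

M_X(t) = (e^(t)/3 + 2/3)^8
K_X(t) = log M_X(t) = 8*log(e^(t)/3 + 2/3)
dK/dt = 8*e^(t)/(e^(t) + 2)
d^2K/dt^2 = 16*e^(t)/(e^(2*t) + 4*e^(t) + 4)
d^3K/dt^3 = (-16*e^(2*t) + 32*e^(t))/(e^(3*t) + 6*e^(2*t) + 12*e^(t) + 8)
d^4K/dt^4 = (16*e^(3*t) - 128*e^(2*t) + 64*e^(t))/(e^(4*t) + 8*e^(3*t) + 24*e^(2*t) + 32*e^(t) + 16)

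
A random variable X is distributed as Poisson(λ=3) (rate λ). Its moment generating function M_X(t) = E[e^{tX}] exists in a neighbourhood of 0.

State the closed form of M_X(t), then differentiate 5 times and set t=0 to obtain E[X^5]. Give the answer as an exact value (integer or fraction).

M_X(t) = e^(3*e^(t) - 3)
D^5[M](t) = (243*e^(5*t)*e^(3*e^(t)) + 810*e^(4*t)*e^(3*e^(t)) + 675*e^(3*t)*e^(3*e^(t)) + 135*e^(2*t)*e^(3*e^(t)) + 3*e^(t)*e^(3*e^(t)))*e^(-3)

E[X^5] = D^5[M](0) = 1866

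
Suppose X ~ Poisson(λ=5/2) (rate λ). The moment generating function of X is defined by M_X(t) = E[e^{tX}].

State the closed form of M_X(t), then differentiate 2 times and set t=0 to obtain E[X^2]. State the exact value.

M_X(t) = e^(5*e^(t)/2 - 5/2)
D^2[M](t) = (25*e^(2*t)*e^(5*e^(t)/2) + 10*e^(t)*e^(5*e^(t)/2))*e^(-5/2)/4

E[X^2] = D^2[M](0) = 35/4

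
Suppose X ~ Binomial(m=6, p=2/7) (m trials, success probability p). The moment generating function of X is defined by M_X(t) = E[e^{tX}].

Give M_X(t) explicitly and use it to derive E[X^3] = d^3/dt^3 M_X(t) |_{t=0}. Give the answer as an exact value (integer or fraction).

E[X^3] = d^3M/dt^3 |_{t=0} = 4068/343

M_X(t) = (2*e^(t)/7 + 5/7)^6
dM/dt = 384*e^(6*t)/117649 + 4800*e^(5*t)/117649 + 24000*e^(4*t)/117649 + 60000*e^(3*t)/117649 + 75000*e^(2*t)/117649 + 37500*e^(t)/117649
d^2M/dt^2 = 2304*e^(6*t)/117649 + 24000*e^(5*t)/117649 + 96000*e^(4*t)/117649 + 180000*e^(3*t)/117649 + 150000*e^(2*t)/117649 + 37500*e^(t)/117649
d^3M/dt^3 = 13824*e^(6*t)/117649 + 120000*e^(5*t)/117649 + 384000*e^(4*t)/117649 + 540000*e^(3*t)/117649 + 300000*e^(2*t)/117649 + 37500*e^(t)/117649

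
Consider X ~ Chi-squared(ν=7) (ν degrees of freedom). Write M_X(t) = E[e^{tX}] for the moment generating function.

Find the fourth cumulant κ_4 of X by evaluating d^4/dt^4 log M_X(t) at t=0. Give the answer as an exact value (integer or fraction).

M_X(t) = (1 - 2*t)^(-7/2)
K_X(t) = log M_X(t) = -7*log(1 - 2*t)/2
dK/dt = -7/(2*t - 1)
d^2K/dt^2 = 14/(4*t^2 - 4*t + 1)
d^3K/dt^3 = -56/(8*t^3 - 12*t^2 + 6*t - 1)
d^4K/dt^4 = 336/(16*t^4 - 32*t^3 + 24*t^2 - 8*t + 1)

κ_4 = d^4K/dt^4 |_{t=0} = 336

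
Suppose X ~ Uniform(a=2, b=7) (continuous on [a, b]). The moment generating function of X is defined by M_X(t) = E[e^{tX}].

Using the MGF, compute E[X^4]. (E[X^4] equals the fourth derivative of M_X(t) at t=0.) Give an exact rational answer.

M_X(t) = (e^(7*t) - e^(2*t))/(5*t)

E[X^4] = D^4[M](0) = 671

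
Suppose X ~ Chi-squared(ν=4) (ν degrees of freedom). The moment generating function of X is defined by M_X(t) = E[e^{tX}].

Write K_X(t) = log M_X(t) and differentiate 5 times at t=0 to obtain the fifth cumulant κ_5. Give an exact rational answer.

κ_5 = d^5K/dt^5 |_{t=0} = 1536

M_X(t) = (1 - 2*t)^(-2)
K_X(t) = log M_X(t) = -2*log(1 - 2*t)
dK/dt = -4/(2*t - 1)
d^2K/dt^2 = 8/(4*t^2 - 4*t + 1)
d^3K/dt^3 = -32/(8*t^3 - 12*t^2 + 6*t - 1)
d^4K/dt^4 = 192/(16*t^4 - 32*t^3 + 24*t^2 - 8*t + 1)
d^5K/dt^5 = -1536/(32*t^5 - 80*t^4 + 80*t^3 - 40*t^2 + 10*t - 1)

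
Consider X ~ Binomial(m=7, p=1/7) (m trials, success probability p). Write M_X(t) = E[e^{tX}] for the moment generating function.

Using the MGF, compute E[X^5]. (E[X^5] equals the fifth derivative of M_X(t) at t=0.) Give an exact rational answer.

M_X(t) = (e^(t)/7 + 6/7)^7
D^5[M](t) = e^(7*t)/49 + 46656*e^(6*t)/117649 + 337500*e^(5*t)/117649 + 1105920*e^(4*t)/117649 + 1574640*e^(3*t)/117649 + 746496*e^(2*t)/117649 + 46656*e^(t)/117649

E[X^5] = D^5[M](0) = 78781/2401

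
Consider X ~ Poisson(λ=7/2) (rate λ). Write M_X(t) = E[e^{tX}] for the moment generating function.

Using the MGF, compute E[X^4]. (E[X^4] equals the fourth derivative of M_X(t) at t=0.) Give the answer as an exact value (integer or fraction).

M_X(t) = e^(7*e^(t)/2 - 7/2)
dM/dt = 7*e^(-7/2)*e^(t)*e^(7*e^(t)/2)/2
d^2M/dt^2 = (49*e^(2*t)*e^(7*e^(t)/2) + 14*e^(t)*e^(7*e^(t)/2))*e^(-7/2)/4
d^3M/dt^3 = (343*e^(3*t)*e^(7*e^(t)/2) + 294*e^(2*t)*e^(7*e^(t)/2) + 28*e^(t)*e^(7*e^(t)/2))*e^(-7/2)/8
d^4M/dt^4 = (2401*e^(4*t)*e^(7*e^(t)/2) + 4116*e^(3*t)*e^(7*e^(t)/2) + 1372*e^(2*t)*e^(7*e^(t)/2) + 56*e^(t)*e^(7*e^(t)/2))*e^(-7/2)/16

E[X^4] = d^4M/dt^4 |_{t=0} = 7945/16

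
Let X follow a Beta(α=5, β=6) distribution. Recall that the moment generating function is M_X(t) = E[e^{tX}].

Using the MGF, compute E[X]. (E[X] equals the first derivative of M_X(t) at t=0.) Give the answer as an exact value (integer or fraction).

E[X] = M^(1)(0) = 5/11

M_X(t) = ₁F₁(5; 11; t)
M^(1)(t) = 5*₁F₁(6; 12; t)/11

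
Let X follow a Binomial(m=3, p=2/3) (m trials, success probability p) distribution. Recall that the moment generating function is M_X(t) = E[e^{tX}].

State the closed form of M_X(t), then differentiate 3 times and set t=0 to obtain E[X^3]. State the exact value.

M_X(t) = (2*e^(t)/3 + 1/3)^3
M^(3)(t) = 8*e^(3*t) + 32*e^(2*t)/9 + 2*e^(t)/9

E[X^3] = M^(3)(0) = 106/9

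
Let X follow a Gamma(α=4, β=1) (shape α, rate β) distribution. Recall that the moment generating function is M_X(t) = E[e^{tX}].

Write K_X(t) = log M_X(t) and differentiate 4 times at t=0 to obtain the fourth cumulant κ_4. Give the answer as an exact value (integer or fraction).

κ_4 = K^(4)(0) = 24

M_X(t) = (1 - t)^(-4)
K_X(t) = log M_X(t) = -4*log(1 - t)
K^(4)(t) = 24/(t^4 - 4*t^3 + 6*t^2 - 4*t + 1)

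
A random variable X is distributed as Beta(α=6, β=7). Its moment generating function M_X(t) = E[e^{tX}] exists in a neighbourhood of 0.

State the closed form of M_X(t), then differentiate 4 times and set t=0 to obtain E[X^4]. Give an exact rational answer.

M_X(t) = ₁F₁(6; 13; t)
D^4[M](t) = 9*₁F₁(10; 17; t)/130

E[X^4] = D^4[M](0) = 9/130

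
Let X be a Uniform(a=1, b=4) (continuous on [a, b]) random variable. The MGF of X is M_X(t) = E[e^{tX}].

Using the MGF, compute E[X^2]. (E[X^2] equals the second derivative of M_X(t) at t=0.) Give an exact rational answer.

M_X(t) = (e^(4*t) - e^(t))/(3*t)
D^2[M](t) = (16*t^2*e^(4*t) - t^2*e^(t) - 8*t*e^(4*t) + 2*t*e^(t) + 2*e^(4*t) - 2*e^(t))/(3*t^3)

E[X^2] = D^2[M](0) = 7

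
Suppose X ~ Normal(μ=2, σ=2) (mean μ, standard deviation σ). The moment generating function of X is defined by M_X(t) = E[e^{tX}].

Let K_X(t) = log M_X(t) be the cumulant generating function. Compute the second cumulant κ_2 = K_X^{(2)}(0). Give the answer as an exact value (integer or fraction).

κ_2 = d^2K/dt^2 |_{t=0} = 4

M_X(t) = e^(2*t^2 + 2*t)
K_X(t) = log M_X(t) = 2*t^2 + 2*t
dK/dt = 4*t + 2
d^2K/dt^2 = 4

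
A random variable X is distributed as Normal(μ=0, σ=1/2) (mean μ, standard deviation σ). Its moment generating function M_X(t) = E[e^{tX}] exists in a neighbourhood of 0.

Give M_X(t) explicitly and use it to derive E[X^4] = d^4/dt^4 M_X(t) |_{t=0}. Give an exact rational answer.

M_X(t) = e^(t^2/8)
M′(t) = t*e^(t^2/8)/4
M′′(t) = t^2*e^(t^2/8)/16 + e^(t^2/8)/4
M′′′(t) = t^3*e^(t^2/8)/64 + 3*t*e^(t^2/8)/16
M′′′′(t) = t^4*e^(t^2/8)/256 + 3*t^2*e^(t^2/8)/32 + 3*e^(t^2/8)/16

E[X^4] = M′′′′(0) = 3/16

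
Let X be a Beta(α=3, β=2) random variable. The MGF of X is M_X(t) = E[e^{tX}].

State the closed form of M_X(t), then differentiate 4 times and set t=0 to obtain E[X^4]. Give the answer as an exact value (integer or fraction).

E[X^4] = d^4M/dt^4 |_{t=0} = 3/14

M_X(t) = ₁F₁(3; 5; t)
dM/dt = 3*₁F₁(4; 6; t)/5
d^2M/dt^2 = 2*₁F₁(5; 7; t)/5
d^3M/dt^3 = 2*₁F₁(6; 8; t)/7
d^4M/dt^4 = 3*₁F₁(7; 9; t)/14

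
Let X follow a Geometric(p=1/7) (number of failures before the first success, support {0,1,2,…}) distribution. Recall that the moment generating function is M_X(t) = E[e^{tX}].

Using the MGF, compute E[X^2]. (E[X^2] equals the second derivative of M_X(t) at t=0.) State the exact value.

E[X^2] = D^2[M](0) = 78

M_X(t) = 1/(7*(1 - 6*e^(t)/7))
D^2[M](t) = (-36*e^(2*t) - 42*e^(t))/(216*e^(3*t) - 756*e^(2*t) + 882*e^(t) - 343)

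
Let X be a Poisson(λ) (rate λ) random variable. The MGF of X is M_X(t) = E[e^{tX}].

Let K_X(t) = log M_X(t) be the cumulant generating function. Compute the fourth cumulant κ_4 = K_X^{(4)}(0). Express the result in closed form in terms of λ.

M_X(t) = e^(λ*(e^(t) - 1))
K_X(t) = log M_X(t) = λ*(e^(t) - 1)
D^4[K](t) = λ*e^(t)

κ_4 = D^4[K](0) = λ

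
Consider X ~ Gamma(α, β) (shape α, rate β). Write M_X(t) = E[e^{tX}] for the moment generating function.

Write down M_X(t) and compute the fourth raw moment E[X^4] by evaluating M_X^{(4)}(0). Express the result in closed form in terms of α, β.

M_X(t) = (β/(β - t))^α
D^4[M](t) = (α^4*β^α*(1/(β - t))^α + 6*α^3*β^α*(1/(β - t))^α + 11*α^2*β^α*(1/(β - t))^α + 6*α*β^α*(1/(β - t))^α)/(β^4 - 4*β^3*t + 6*β^2*t^2 - 4*β*t^3 + t^4)

E[X^4] = D^4[M](0) = α*(α^3 + 6*α^2 + 11*α + 6)/β^4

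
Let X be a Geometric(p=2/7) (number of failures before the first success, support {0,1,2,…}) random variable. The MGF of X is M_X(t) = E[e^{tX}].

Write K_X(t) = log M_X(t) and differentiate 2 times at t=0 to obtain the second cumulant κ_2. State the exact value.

M_X(t) = 2/(7*(1 - 5*e^(t)/7))
K_X(t) = log M_X(t) = -log(1 - 5*e^(t)/7) - log(7) + log(2)
K^(2)(t) = 35*e^(t)/(25*e^(2*t) - 70*e^(t) + 49)

κ_2 = K^(2)(0) = 35/4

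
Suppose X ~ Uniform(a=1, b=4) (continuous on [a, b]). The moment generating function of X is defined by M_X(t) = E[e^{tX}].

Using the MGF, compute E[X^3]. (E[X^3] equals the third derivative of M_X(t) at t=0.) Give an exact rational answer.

E[X^3] = M′′′(0) = 85/4

M_X(t) = (e^(4*t) - e^(t))/(3*t)
M′(t) = (4*t*e^(4*t) - t*e^(t) - e^(4*t) + e^(t))/(3*t^2)
M′′(t) = (16*t^2*e^(4*t) - t^2*e^(t) - 8*t*e^(4*t) + 2*t*e^(t) + 2*e^(4*t) - 2*e^(t))/(3*t^3)
M′′′(t) = (64*t^3*e^(4*t) - t^3*e^(t) - 48*t^2*e^(4*t) + 3*t^2*e^(t) + 24*t*e^(4*t) - 6*t*e^(t) - 6*e^(4*t) + 6*e^(t))/(3*t^4)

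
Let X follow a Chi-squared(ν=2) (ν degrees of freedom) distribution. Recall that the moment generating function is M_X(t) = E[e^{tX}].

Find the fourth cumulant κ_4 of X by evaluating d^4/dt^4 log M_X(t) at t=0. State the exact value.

κ_4 = d^4K/dt^4 |_{t=0} = 96

M_X(t) = 1/(1 - 2*t)
K_X(t) = log M_X(t) = -log(1 - 2*t)
dK/dt = -2/(2*t - 1)
d^2K/dt^2 = 4/(4*t^2 - 4*t + 1)
d^3K/dt^3 = -16/(8*t^3 - 12*t^2 + 6*t - 1)
d^4K/dt^4 = 96/(16*t^4 - 32*t^3 + 24*t^2 - 8*t + 1)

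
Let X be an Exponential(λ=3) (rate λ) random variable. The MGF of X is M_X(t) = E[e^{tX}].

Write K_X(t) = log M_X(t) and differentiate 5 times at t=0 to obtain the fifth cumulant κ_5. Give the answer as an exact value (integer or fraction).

M_X(t) = 3/(3 - t)
K_X(t) = log M_X(t) = -log(3 - t) + log(3)
K′(t) = -1/(t - 3)
K′′(t) = 1/(t^2 - 6*t + 9)
K′′′(t) = -2/(t^3 - 9*t^2 + 27*t - 27)
K′′′′(t) = 6/(t^4 - 12*t^3 + 54*t^2 - 108*t + 81)
K′′′′′(t) = -24/(t^5 - 15*t^4 + 90*t^3 - 270*t^2 + 405*t - 243)

κ_5 = K′′′′′(0) = 8/81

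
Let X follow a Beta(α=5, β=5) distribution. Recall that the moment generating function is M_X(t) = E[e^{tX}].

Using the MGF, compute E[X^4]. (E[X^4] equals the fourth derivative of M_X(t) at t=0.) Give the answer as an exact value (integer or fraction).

M_X(t) = ₁F₁(5; 10; t)
dM/dt = ₁F₁(6; 11; t)/2
d^2M/dt^2 = 3*₁F₁(7; 12; t)/11
d^3M/dt^3 = 7*₁F₁(8; 13; t)/44
d^4M/dt^4 = 14*₁F₁(9; 14; t)/143

E[X^4] = d^4M/dt^4 |_{t=0} = 14/143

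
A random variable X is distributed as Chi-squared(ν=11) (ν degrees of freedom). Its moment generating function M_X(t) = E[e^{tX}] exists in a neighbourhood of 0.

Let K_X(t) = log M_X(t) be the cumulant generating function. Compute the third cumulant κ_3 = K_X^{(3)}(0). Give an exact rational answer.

M_X(t) = (1 - 2*t)^(-11/2)
K_X(t) = log M_X(t) = -11*log(1 - 2*t)/2
K^(3)(t) = -88/(8*t^3 - 12*t^2 + 6*t - 1)

κ_3 = K^(3)(0) = 88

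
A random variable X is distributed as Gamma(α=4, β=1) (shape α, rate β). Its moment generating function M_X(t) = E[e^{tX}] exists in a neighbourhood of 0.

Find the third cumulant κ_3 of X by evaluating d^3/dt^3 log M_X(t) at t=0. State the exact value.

M_X(t) = (1 - t)^(-4)
K_X(t) = log M_X(t) = -4*log(1 - t)
D^3[K](t) = -8/(t^3 - 3*t^2 + 3*t - 1)

κ_3 = D^3[K](0) = 8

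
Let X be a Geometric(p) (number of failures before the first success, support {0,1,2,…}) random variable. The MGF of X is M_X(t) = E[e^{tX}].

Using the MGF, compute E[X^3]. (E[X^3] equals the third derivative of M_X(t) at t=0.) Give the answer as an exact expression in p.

E[X^3] = d^3M/dt^3 |_{t=0} = -1 + 7/p - 12/p^2 + 6/p^3

M_X(t) = p/(-(1 - p)*e^(t) + 1)
dM/dt = (-p^2*e^(t) + p*e^(t))/(p^2*e^(2*t) - 2*p*e^(2*t) + 2*p*e^(t) + e^(2*t) - 2*e^(t) + 1)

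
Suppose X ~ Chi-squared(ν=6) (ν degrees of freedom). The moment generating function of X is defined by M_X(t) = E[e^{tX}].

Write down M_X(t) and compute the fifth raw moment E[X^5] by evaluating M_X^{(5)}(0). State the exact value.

M_X(t) = (1 - 2*t)^(-3)
M′(t) = 6/(16*t^4 - 32*t^3 + 24*t^2 - 8*t + 1)
M′′(t) = -48/(32*t^5 - 80*t^4 + 80*t^3 - 40*t^2 + 10*t - 1)
M′′′(t) = 480/(64*t^6 - 192*t^5 + 240*t^4 - 160*t^3 + 60*t^2 - 12*t + 1)
M′′′′(t) = -5760/(128*t^7 - 448*t^6 + 672*t^5 - 560*t^4 + 280*t^3 - 84*t^2 + 14*t - 1)
M′′′′′(t) = 80640/(256*t^8 - 1024*t^7 + 1792*t^6 - 1792*t^5 + 1120*t^4 - 448*t^3 + 112*t^2 - 16*t + 1)

E[X^5] = M′′′′′(0) = 80640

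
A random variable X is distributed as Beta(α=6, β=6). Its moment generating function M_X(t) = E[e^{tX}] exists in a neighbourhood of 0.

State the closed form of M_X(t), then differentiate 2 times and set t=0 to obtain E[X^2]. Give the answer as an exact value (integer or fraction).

M_X(t) = ₁F₁(6; 12; t)
dM/dt = ₁F₁(7; 13; t)/2
d^2M/dt^2 = 7*₁F₁(8; 14; t)/26

E[X^2] = d^2M/dt^2 |_{t=0} = 7/26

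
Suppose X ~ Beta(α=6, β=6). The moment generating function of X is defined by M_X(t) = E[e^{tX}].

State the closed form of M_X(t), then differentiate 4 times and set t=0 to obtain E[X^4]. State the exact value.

M_X(t) = ₁F₁(6; 12; t)
M^(4)(t) = 6*₁F₁(10; 16; t)/65

E[X^4] = M^(4)(0) = 6/65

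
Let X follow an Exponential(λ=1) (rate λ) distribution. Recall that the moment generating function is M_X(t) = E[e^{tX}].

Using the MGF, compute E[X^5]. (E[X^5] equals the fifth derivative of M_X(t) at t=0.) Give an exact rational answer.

M_X(t) = 1/(1 - t)
D^5[M](t) = 120/(t^6 - 6*t^5 + 15*t^4 - 20*t^3 + 15*t^2 - 6*t + 1)

E[X^5] = D^5[M](0) = 120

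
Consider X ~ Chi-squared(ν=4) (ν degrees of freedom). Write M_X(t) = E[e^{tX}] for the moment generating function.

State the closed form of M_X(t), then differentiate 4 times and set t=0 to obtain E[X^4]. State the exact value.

E[X^4] = M^(4)(0) = 1920

M_X(t) = (1 - 2*t)^(-2)
M^(4)(t) = 1920/(64*t^6 - 192*t^5 + 240*t^4 - 160*t^3 + 60*t^2 - 12*t + 1)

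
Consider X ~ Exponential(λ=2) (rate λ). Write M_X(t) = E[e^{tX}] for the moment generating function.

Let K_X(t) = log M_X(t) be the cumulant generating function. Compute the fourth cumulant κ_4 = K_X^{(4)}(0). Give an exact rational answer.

κ_4 = K′′′′(0) = 3/8

M_X(t) = 2/(2 - t)
K_X(t) = log M_X(t) = -log(2 - t) + log(2)
K′(t) = -1/(t - 2)
K′′(t) = 1/(t^2 - 4*t + 4)
K′′′(t) = -2/(t^3 - 6*t^2 + 12*t - 8)
K′′′′(t) = 6/(t^4 - 8*t^3 + 24*t^2 - 32*t + 16)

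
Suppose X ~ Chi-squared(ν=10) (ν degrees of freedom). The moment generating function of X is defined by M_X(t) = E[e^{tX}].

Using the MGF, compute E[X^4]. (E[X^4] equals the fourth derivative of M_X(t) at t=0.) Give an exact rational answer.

E[X^4] = d^4M/dt^4 |_{t=0} = 26880

M_X(t) = (1 - 2*t)^(-5)
dM/dt = 10/(64*t^6 - 192*t^5 + 240*t^4 - 160*t^3 + 60*t^2 - 12*t + 1)
d^2M/dt^2 = -120/(128*t^7 - 448*t^6 + 672*t^5 - 560*t^4 + 280*t^3 - 84*t^2 + 14*t - 1)
d^3M/dt^3 = 1680/(256*t^8 - 1024*t^7 + 1792*t^6 - 1792*t^5 + 1120*t^4 - 448*t^3 + 112*t^2 - 16*t + 1)
d^4M/dt^4 = -26880/(512*t^9 - 2304*t^8 + 4608*t^7 - 5376*t^6 + 4032*t^5 - 2016*t^4 + 672*t^3 - 144*t^2 + 18*t - 1)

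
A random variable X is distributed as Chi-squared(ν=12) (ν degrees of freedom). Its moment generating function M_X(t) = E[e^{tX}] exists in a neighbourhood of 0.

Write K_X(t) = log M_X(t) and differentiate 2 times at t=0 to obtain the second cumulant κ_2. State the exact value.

M_X(t) = (1 - 2*t)^(-6)
K_X(t) = log M_X(t) = -6*log(1 - 2*t)
D^2[K](t) = 24/(4*t^2 - 4*t + 1)

κ_2 = D^2[K](0) = 24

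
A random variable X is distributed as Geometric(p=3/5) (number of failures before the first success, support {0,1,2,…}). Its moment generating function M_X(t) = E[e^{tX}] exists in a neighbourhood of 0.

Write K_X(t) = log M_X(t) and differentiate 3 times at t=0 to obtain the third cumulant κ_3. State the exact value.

M_X(t) = 3/(5*(1 - 2*e^(t)/5))
K_X(t) = log M_X(t) = -log(1 - 2*e^(t)/5) - log(5) + log(3)
dK/dt = -2*e^(t)/(2*e^(t) - 5)
d^2K/dt^2 = 10*e^(t)/(4*e^(2*t) - 20*e^(t) + 25)
d^3K/dt^3 = (-20*e^(2*t) - 50*e^(t))/(8*e^(3*t) - 60*e^(2*t) + 150*e^(t) - 125)

κ_3 = d^3K/dt^3 |_{t=0} = 70/27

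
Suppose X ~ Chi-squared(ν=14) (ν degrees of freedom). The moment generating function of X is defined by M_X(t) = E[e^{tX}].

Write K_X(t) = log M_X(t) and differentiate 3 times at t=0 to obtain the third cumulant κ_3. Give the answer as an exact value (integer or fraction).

κ_3 = K^(3)(0) = 112

M_X(t) = (1 - 2*t)^(-7)
K_X(t) = log M_X(t) = -7*log(1 - 2*t)
K^(3)(t) = -112/(8*t^3 - 12*t^2 + 6*t - 1)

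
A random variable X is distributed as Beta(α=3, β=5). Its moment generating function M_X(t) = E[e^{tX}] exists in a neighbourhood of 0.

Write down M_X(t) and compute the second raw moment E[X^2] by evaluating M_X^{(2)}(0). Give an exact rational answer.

E[X^2] = d^2M/dt^2 |_{t=0} = 1/6

M_X(t) = ₁F₁(3; 8; t)
dM/dt = 3*₁F₁(4; 9; t)/8
d^2M/dt^2 = ₁F₁(5; 10; t)/6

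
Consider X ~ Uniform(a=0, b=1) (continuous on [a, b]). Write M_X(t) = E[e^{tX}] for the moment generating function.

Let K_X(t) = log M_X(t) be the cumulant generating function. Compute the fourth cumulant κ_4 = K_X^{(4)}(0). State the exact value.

κ_4 = K^(4)(0) = -1/120

M_X(t) = (e^(t) - 1)/t
K_X(t) = log M_X(t) = -log(t) + log(e^(t) - 1)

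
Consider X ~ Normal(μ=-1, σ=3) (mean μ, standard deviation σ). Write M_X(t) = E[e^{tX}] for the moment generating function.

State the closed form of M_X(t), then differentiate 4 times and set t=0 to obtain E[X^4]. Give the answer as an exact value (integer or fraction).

E[X^4] = D^4[M](0) = 298

M_X(t) = e^(9*t^2/2 - t)
D^4[M](t) = (6561*t^4*e^(9*t^2/2) - 2916*t^3*e^(9*t^2/2) + 4860*t^2*e^(9*t^2/2) - 1008*t*e^(9*t^2/2) + 298*e^(9*t^2/2))*e^(-t)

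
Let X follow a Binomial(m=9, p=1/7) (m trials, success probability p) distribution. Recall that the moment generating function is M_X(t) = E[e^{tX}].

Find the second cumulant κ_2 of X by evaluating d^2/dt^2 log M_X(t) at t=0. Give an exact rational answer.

κ_2 = D^2[K](0) = 54/49

M_X(t) = (e^(t)/7 + 6/7)^9
K_X(t) = log M_X(t) = 9*log(e^(t)/7 + 6/7)
D^2[K](t) = 54*e^(t)/(e^(2*t) + 12*e^(t) + 36)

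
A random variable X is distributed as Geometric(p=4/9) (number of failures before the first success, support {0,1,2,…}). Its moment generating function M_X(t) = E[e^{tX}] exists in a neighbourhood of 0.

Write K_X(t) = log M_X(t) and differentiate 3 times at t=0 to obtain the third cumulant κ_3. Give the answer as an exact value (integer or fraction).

M_X(t) = 4/(9*(1 - 5*e^(t)/9))
K_X(t) = log M_X(t) = -log(1 - 5*e^(t)/9) - 2*log(3) + 2*log(2)
K^(3)(t) = (-225*e^(2*t) - 405*e^(t))/(125*e^(3*t) - 675*e^(2*t) + 1215*e^(t) - 729)

κ_3 = K^(3)(0) = 315/32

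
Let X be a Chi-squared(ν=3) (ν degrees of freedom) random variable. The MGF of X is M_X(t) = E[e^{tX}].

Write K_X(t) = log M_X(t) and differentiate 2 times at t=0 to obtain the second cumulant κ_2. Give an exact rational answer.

M_X(t) = (1 - 2*t)^(-3/2)
K_X(t) = log M_X(t) = -3*log(1 - 2*t)/2
K′(t) = -3/(2*t - 1)
K′′(t) = 6/(4*t^2 - 4*t + 1)

κ_2 = K′′(0) = 6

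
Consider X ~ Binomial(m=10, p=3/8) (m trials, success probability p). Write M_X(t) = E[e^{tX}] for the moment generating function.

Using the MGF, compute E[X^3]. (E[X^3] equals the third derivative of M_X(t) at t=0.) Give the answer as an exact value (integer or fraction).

M_X(t) = (3*e^(t)/8 + 5/8)^10

E[X^3] = M′′′(0) = 1275/16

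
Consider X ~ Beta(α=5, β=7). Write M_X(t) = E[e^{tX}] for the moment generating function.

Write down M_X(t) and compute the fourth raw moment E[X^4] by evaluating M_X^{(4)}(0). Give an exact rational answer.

E[X^4] = M^(4)(0) = 2/39

M_X(t) = ₁F₁(5; 12; t)
M^(4)(t) = 2*₁F₁(9; 16; t)/39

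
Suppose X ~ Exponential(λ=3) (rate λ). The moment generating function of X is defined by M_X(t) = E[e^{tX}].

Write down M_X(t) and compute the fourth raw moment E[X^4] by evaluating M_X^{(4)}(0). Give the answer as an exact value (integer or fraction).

E[X^4] = D^4[M](0) = 8/27

M_X(t) = 3/(3 - t)
D^4[M](t) = -72/(t^5 - 15*t^4 + 90*t^3 - 270*t^2 + 405*t - 243)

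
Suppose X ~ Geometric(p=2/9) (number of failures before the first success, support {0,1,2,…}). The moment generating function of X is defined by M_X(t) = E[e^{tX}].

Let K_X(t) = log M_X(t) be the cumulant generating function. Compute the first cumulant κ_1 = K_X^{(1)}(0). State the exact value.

M_X(t) = 2/(9*(1 - 7*e^(t)/9))
K_X(t) = log M_X(t) = -log(1 - 7*e^(t)/9) - 2*log(3) + log(2)
K′(t) = -7*e^(t)/(7*e^(t) - 9)

κ_1 = K′(0) = 7/2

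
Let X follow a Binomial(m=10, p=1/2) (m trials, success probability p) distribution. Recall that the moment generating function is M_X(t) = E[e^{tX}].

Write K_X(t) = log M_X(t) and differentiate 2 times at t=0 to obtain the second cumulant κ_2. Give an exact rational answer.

κ_2 = K′′(0) = 5/2

M_X(t) = (e^(t)/2 + 1/2)^10
K_X(t) = log M_X(t) = 10*log(e^(t)/2 + 1/2)
K′(t) = 10*e^(t)/(e^(t) + 1)
K′′(t) = 10*e^(t)/(e^(2*t) + 2*e^(t) + 1)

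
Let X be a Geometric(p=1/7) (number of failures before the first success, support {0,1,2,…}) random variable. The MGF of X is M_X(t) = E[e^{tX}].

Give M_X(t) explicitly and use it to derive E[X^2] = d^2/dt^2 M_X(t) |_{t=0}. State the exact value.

E[X^2] = M^(2)(0) = 78

M_X(t) = 1/(7*(1 - 6*e^(t)/7))
M^(2)(t) = (-36*e^(2*t) - 42*e^(t))/(216*e^(3*t) - 756*e^(2*t) + 882*e^(t) - 343)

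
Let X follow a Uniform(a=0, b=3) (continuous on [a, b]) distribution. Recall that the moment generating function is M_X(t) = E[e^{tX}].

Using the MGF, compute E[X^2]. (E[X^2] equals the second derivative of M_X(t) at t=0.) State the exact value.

E[X^2] = M′′(0) = 3

M_X(t) = (e^(3*t) - 1)/(3*t)
M′(t) = (3*t*e^(3*t) - e^(3*t) + 1)/(3*t^2)
M′′(t) = (9*t^2*e^(3*t) - 6*t*e^(3*t) + 2*e^(3*t) - 2)/(3*t^3)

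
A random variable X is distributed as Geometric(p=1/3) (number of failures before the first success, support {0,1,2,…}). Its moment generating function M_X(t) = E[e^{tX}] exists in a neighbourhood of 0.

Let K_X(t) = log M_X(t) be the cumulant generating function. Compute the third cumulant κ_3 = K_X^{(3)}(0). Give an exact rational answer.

M_X(t) = 1/(3*(1 - 2*e^(t)/3))
K_X(t) = log M_X(t) = -log(1 - 2*e^(t)/3) - log(3)
K^(3)(t) = (-12*e^(2*t) - 18*e^(t))/(8*e^(3*t) - 36*e^(2*t) + 54*e^(t) - 27)

κ_3 = K^(3)(0) = 30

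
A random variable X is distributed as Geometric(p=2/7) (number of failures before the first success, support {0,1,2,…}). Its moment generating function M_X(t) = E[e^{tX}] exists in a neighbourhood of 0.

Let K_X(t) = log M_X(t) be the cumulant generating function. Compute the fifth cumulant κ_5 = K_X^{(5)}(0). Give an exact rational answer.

κ_5 = K^(5)(0) = 5565

M_X(t) = 2/(7*(1 - 5*e^(t)/7))
K_X(t) = log M_X(t) = -log(1 - 5*e^(t)/7) - log(7) + log(2)
K^(5)(t) = (-4375*e^(4*t) - 67375*e^(3*t) - 94325*e^(2*t) - 12005*e^(t))/(3125*e^(5*t) - 21875*e^(4*t) + 61250*e^(3*t) - 85750*e^(2*t) + 60025*e^(t) - 16807)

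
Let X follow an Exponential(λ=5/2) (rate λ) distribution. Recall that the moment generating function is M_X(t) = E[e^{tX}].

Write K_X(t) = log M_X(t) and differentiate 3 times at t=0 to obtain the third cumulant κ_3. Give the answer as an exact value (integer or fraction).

κ_3 = d^3K/dt^3 |_{t=0} = 16/125

M_X(t) = 5/(2*(5/2 - t))
K_X(t) = log M_X(t) = -log(5/2 - t) - log(2) + log(5)
dK/dt = -2/(2*t - 5)
d^2K/dt^2 = 4/(4*t^2 - 20*t + 25)
d^3K/dt^3 = -16/(8*t^3 - 60*t^2 + 150*t - 125)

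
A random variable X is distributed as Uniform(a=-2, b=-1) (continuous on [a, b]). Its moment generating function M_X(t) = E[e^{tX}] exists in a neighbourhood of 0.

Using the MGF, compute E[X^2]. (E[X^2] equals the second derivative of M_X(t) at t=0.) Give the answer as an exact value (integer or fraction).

E[X^2] = D^2[M](0) = 7/3

M_X(t) = (e^(-t) - e^(-2*t))/t
D^2[M](t) = (t^2*e^(t) - 4*t^2 + 2*t*e^(t) - 4*t + 2*e^(t) - 2)*e^(-2*t)/t^3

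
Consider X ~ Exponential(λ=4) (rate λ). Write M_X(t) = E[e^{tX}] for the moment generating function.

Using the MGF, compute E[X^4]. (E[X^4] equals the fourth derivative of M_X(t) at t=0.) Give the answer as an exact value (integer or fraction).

M_X(t) = 4/(4 - t)
D^4[M](t) = -96/(t^5 - 20*t^4 + 160*t^3 - 640*t^2 + 1280*t - 1024)

E[X^4] = D^4[M](0) = 3/32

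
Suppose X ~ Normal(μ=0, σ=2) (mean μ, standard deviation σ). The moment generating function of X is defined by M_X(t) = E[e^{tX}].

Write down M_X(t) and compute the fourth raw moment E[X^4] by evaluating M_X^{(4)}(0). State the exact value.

E[X^4] = M^(4)(0) = 48

M_X(t) = e^(2*t^2)
M^(4)(t) = 256*t^4*e^(2*t^2) + 384*t^2*e^(2*t^2) + 48*e^(2*t^2)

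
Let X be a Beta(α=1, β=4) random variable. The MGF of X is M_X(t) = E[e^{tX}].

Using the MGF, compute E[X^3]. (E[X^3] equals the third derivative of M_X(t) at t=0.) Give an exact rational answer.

E[X^3] = d^3M/dt^3 |_{t=0} = 1/35

M_X(t) = ₁F₁(1; 5; t)
dM/dt = ₁F₁(2; 6; t)/5
d^2M/dt^2 = ₁F₁(3; 7; t)/15
d^3M/dt^3 = ₁F₁(4; 8; t)/35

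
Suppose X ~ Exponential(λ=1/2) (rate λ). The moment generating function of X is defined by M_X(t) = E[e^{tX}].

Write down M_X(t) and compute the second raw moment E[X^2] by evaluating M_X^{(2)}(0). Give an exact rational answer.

E[X^2] = d^2M/dt^2 |_{t=0} = 8

M_X(t) = 1/(2*(1/2 - t))
dM/dt = 2/(4*t^2 - 4*t + 1)
d^2M/dt^2 = -8/(8*t^3 - 12*t^2 + 6*t - 1)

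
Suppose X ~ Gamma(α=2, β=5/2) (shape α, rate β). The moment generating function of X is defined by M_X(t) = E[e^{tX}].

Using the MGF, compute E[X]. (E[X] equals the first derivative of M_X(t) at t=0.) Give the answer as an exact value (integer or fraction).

M_X(t) = 25/(4*(5/2 - t)^2)
D[M](t) = -100/(8*t^3 - 60*t^2 + 150*t - 125)

E[X] = D[M](0) = 4/5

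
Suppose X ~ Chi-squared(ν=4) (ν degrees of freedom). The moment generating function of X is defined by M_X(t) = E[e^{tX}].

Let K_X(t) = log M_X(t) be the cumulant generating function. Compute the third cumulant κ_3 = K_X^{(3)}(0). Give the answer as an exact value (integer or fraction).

κ_3 = K^(3)(0) = 32

M_X(t) = (1 - 2*t)^(-2)
K_X(t) = log M_X(t) = -2*log(1 - 2*t)
K^(3)(t) = -32/(8*t^3 - 12*t^2 + 6*t - 1)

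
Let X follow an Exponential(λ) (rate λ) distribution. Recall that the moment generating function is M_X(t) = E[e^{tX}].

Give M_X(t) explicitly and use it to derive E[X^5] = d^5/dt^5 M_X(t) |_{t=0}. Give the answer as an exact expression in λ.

E[X^5] = M′′′′′(0) = 120/λ^5

M_X(t) = λ/(λ - t)
M′(t) = λ/(λ^2 - 2*λ*t + t^2)
M′′(t) = -2*λ/(-λ^3 + 3*λ^2*t - 3*λ*t^2 + t^3)
M′′′(t) = 6*λ/(λ^4 - 4*λ^3*t + 6*λ^2*t^2 - 4*λ*t^3 + t^4)
M′′′′(t) = -24*λ/(-λ^5 + 5*λ^4*t - 10*λ^3*t^2 + 10*λ^2*t^3 - 5*λ*t^4 + t^5)
M′′′′′(t) = 120*λ/(λ^6 - 6*λ^5*t + 15*λ^4*t^2 - 20*λ^3*t^3 + 15*λ^2*t^4 - 6*λ*t^5 + t^6)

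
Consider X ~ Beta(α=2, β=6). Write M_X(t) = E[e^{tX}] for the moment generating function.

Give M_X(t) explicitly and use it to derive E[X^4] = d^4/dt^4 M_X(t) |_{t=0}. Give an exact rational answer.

M_X(t) = ₁F₁(2; 8; t)
D^4[M](t) = ₁F₁(6; 12; t)/66

E[X^4] = D^4[M](0) = 1/66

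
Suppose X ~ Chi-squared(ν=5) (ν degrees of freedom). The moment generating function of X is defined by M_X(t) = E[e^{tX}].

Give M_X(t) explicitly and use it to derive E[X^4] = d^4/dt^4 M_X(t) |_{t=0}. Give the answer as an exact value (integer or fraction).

E[X^4] = D^4[M](0) = 3465

M_X(t) = (1 - 2*t)^(-5/2)
D^4[M](t) = 3465/(64*t^6*√(1 - 2*t) - 192*t^5*√(1 - 2*t) + 240*t^4*√(1 - 2*t) - 160*t^3*√(1 - 2*t) + 60*t^2*√(1 - 2*t) - 12*t*√(1 - 2*t) + √(1 - 2*t))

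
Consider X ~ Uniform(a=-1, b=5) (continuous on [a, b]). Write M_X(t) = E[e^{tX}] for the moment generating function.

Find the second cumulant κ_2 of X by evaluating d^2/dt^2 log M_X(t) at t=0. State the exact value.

κ_2 = D^2[K](0) = 3

M_X(t) = (e^(5*t) - e^(-t))/(6*t)
K_X(t) = log M_X(t) = -log(t) + log(e^(5*t) - e^(-t)) - log(6)
D^2[K](t) = (-36*t^2*e^(6*t) + e^(12*t) - 2*e^(6*t) + 1)/(t^2*e^(12*t) - 2*t^2*e^(6*t) + t^2)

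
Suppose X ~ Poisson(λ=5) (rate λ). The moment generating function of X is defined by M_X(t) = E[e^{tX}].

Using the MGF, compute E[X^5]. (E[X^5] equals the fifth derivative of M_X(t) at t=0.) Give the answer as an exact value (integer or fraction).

E[X^5] = d^5M/dt^5 |_{t=0} = 12880

M_X(t) = e^(5*e^(t) - 5)
dM/dt = 5*e^(-5)*e^(t)*e^(5*e^(t))
d^2M/dt^2 = (25*e^(2*t)*e^(5*e^(t)) + 5*e^(t)*e^(5*e^(t)))*e^(-5)
d^3M/dt^3 = (125*e^(3*t)*e^(5*e^(t)) + 75*e^(2*t)*e^(5*e^(t)) + 5*e^(t)*e^(5*e^(t)))*e^(-5)
d^4M/dt^4 = (625*e^(4*t)*e^(5*e^(t)) + 750*e^(3*t)*e^(5*e^(t)) + 175*e^(2*t)*e^(5*e^(t)) + 5*e^(t)*e^(5*e^(t)))*e^(-5)
d^5M/dt^5 = (3125*e^(5*t)*e^(5*e^(t)) + 6250*e^(4*t)*e^(5*e^(t)) + 3125*e^(3*t)*e^(5*e^(t)) + 375*e^(2*t)*e^(5*e^(t)) + 5*e^(t)*e^(5*e^(t)))*e^(-5)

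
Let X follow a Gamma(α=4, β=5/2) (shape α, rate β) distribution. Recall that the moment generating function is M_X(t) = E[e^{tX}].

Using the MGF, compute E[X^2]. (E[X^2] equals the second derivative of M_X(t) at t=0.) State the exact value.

M_X(t) = 625/(16*(5/2 - t)^4)
M^(2)(t) = 50000/(64*t^6 - 960*t^5 + 6000*t^4 - 20000*t^3 + 37500*t^2 - 37500*t + 15625)

E[X^2] = M^(2)(0) = 16/5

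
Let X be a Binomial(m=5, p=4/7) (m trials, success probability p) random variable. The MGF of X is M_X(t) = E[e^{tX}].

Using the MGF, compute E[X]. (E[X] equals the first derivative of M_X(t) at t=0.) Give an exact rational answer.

M_X(t) = (4*e^(t)/7 + 3/7)^5
M′(t) = 5120*e^(5*t)/16807 + 15360*e^(4*t)/16807 + 17280*e^(3*t)/16807 + 8640*e^(2*t)/16807 + 1620*e^(t)/16807

E[X] = M′(0) = 20/7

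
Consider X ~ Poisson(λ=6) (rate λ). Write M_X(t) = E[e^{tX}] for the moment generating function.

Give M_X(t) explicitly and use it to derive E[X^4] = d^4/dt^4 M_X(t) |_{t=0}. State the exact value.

E[X^4] = d^4M/dt^4 |_{t=0} = 2850

M_X(t) = e^(6*e^(t) - 6)
dM/dt = 6*e^(-6)*e^(t)*e^(6*e^(t))
d^2M/dt^2 = (36*e^(2*t)*e^(6*e^(t)) + 6*e^(t)*e^(6*e^(t)))*e^(-6)
d^3M/dt^3 = (216*e^(3*t)*e^(6*e^(t)) + 108*e^(2*t)*e^(6*e^(t)) + 6*e^(t)*e^(6*e^(t)))*e^(-6)
d^4M/dt^4 = (1296*e^(4*t)*e^(6*e^(t)) + 1296*e^(3*t)*e^(6*e^(t)) + 252*e^(2*t)*e^(6*e^(t)) + 6*e^(t)*e^(6*e^(t)))*e^(-6)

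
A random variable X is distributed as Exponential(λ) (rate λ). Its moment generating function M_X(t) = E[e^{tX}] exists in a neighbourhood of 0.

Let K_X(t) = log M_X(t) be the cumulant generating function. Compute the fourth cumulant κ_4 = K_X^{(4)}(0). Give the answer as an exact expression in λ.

κ_4 = D^4[K](0) = 6/λ^4

M_X(t) = λ/(λ - t)
K_X(t) = log M_X(t) = log(λ) - log(λ - t)
D^4[K](t) = 6/(λ^4 - 4*λ^3*t + 6*λ^2*t^2 - 4*λ*t^3 + t^4)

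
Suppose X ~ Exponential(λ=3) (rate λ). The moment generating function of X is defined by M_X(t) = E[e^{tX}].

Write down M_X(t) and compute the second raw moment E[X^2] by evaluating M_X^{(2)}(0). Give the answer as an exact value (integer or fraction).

M_X(t) = 3/(3 - t)
M′(t) = 3/(t^2 - 6*t + 9)
M′′(t) = -6/(t^3 - 9*t^2 + 27*t - 27)

E[X^2] = M′′(0) = 2/9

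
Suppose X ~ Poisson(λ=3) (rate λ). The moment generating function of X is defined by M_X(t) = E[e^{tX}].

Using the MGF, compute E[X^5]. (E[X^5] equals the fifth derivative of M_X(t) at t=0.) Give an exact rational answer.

E[X^5] = M′′′′′(0) = 1866

M_X(t) = e^(3*e^(t) - 3)
M′(t) = 3*e^(-3)*e^(t)*e^(3*e^(t))
M′′(t) = (9*e^(2*t)*e^(3*e^(t)) + 3*e^(t)*e^(3*e^(t)))*e^(-3)
M′′′(t) = (27*e^(3*t)*e^(3*e^(t)) + 27*e^(2*t)*e^(3*e^(t)) + 3*e^(t)*e^(3*e^(t)))*e^(-3)
M′′′′(t) = (81*e^(4*t)*e^(3*e^(t)) + 162*e^(3*t)*e^(3*e^(t)) + 63*e^(2*t)*e^(3*e^(t)) + 3*e^(t)*e^(3*e^(t)))*e^(-3)
M′′′′′(t) = (243*e^(5*t)*e^(3*e^(t)) + 810*e^(4*t)*e^(3*e^(t)) + 675*e^(3*t)*e^(3*e^(t)) + 135*e^(2*t)*e^(3*e^(t)) + 3*e^(t)*e^(3*e^(t)))*e^(-3)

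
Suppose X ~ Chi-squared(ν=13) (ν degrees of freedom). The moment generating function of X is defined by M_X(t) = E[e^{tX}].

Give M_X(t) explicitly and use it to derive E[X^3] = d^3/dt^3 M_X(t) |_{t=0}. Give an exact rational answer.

E[X^3] = M′′′(0) = 3315

M_X(t) = (1 - 2*t)^(-13/2)
M′(t) = -13/(128*t^7*√(1 - 2*t) - 448*t^6*√(1 - 2*t) + 672*t^5*√(1 - 2*t) - 560*t^4*√(1 - 2*t) + 280*t^3*√(1 - 2*t) - 84*t^2*√(1 - 2*t) + 14*t*√(1 - 2*t) - √(1 - 2*t))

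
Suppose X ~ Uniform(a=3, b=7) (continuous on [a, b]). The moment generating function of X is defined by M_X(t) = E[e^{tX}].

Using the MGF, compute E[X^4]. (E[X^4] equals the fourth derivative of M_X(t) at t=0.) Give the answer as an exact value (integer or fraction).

M_X(t) = (e^(7*t) - e^(3*t))/(4*t)

E[X^4] = D^4[M](0) = 4141/5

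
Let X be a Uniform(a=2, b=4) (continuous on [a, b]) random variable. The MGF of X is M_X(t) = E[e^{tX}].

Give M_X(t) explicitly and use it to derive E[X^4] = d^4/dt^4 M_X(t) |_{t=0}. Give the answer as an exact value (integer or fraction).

M_X(t) = (e^(4*t) - e^(2*t))/(2*t)
dM/dt = (4*t*e^(4*t) - 2*t*e^(2*t) - e^(4*t) + e^(2*t))/(2*t^2)
d^2M/dt^2 = (8*t^2*e^(4*t) - 2*t^2*e^(2*t) - 4*t*e^(4*t) + 2*t*e^(2*t) + e^(4*t) - e^(2*t))/t^3
d^3M/dt^3 = (32*t^3*e^(4*t) - 4*t^3*e^(2*t) - 24*t^2*e^(4*t) + 6*t^2*e^(2*t) + 12*t*e^(4*t) - 6*t*e^(2*t) - 3*e^(4*t) + 3*e^(2*t))/t^4

E[X^4] = d^4M/dt^4 |_{t=0} = 496/5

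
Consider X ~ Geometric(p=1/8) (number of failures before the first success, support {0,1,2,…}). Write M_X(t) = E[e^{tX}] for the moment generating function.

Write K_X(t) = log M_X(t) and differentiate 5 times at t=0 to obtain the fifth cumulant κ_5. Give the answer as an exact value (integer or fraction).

κ_5 = K′′′′′(0) = 565320

M_X(t) = 1/(8*(1 - 7*e^(t)/8))
K_X(t) = log M_X(t) = -log(1 - 7*e^(t)/8) - 3*log(2)
K′(t) = -7*e^(t)/(7*e^(t) - 8)
K′′(t) = 56*e^(t)/(49*e^(2*t) - 112*e^(t) + 64)
K′′′(t) = (-392*e^(2*t) - 448*e^(t))/(343*e^(3*t) - 1176*e^(2*t) + 1344*e^(t) - 512)
K′′′′(t) = (2744*e^(3*t) + 12544*e^(2*t) + 3584*e^(t))/(2401*e^(4*t) - 10976*e^(3*t) + 18816*e^(2*t) - 14336*e^(t) + 4096)
K′′′′′(t) = (-19208*e^(4*t) - 241472*e^(3*t) - 275968*e^(2*t) - 28672*e^(t))/(16807*e^(5*t) - 96040*e^(4*t) + 219520*e^(3*t) - 250880*e^(2*t) + 143360*e^(t) - 32768)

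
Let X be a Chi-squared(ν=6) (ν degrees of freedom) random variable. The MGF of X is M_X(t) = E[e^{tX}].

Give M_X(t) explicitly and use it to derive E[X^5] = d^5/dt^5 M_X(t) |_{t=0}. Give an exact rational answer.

M_X(t) = (1 - 2*t)^(-3)
M′(t) = 6/(16*t^4 - 32*t^3 + 24*t^2 - 8*t + 1)
M′′(t) = -48/(32*t^5 - 80*t^4 + 80*t^3 - 40*t^2 + 10*t - 1)
M′′′(t) = 480/(64*t^6 - 192*t^5 + 240*t^4 - 160*t^3 + 60*t^2 - 12*t + 1)
M′′′′(t) = -5760/(128*t^7 - 448*t^6 + 672*t^5 - 560*t^4 + 280*t^3 - 84*t^2 + 14*t - 1)
M′′′′′(t) = 80640/(256*t^8 - 1024*t^7 + 1792*t^6 - 1792*t^5 + 1120*t^4 - 448*t^3 + 112*t^2 - 16*t + 1)

E[X^5] = M′′′′′(0) = 80640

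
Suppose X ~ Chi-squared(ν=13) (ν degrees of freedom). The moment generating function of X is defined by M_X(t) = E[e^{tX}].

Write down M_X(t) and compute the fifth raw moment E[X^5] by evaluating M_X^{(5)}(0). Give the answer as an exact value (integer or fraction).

E[X^5] = D^5[M](0) = 1322685

M_X(t) = (1 - 2*t)^(-13/2)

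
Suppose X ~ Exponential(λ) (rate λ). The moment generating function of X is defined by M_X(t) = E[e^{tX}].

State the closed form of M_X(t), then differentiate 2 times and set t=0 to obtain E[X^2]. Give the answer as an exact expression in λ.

E[X^2] = D^2[M](0) = 2/λ^2

M_X(t) = λ/(λ - t)
D^2[M](t) = -2*λ/(-λ^3 + 3*λ^2*t - 3*λ*t^2 + t^3)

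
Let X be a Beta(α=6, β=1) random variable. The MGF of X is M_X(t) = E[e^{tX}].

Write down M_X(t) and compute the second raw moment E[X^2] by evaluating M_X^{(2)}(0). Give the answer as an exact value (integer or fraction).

E[X^2] = D^2[M](0) = 3/4

M_X(t) = ₁F₁(6; 7; t)
D^2[M](t) = 3*₁F₁(8; 9; t)/4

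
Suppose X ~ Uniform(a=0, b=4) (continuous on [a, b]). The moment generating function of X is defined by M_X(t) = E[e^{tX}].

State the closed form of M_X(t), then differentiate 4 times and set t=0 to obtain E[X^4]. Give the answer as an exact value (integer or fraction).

M_X(t) = (e^(4*t) - 1)/(4*t)
M′(t) = (4*t*e^(4*t) - e^(4*t) + 1)/(4*t^2)
M′′(t) = (8*t^2*e^(4*t) - 4*t*e^(4*t) + e^(4*t) - 1)/(2*t^3)
M′′′(t) = (32*t^3*e^(4*t) - 24*t^2*e^(4*t) + 12*t*e^(4*t) - 3*e^(4*t) + 3)/(2*t^4)
M′′′′(t) = (64*t^4*e^(4*t) - 64*t^3*e^(4*t) + 48*t^2*e^(4*t) - 24*t*e^(4*t) + 6*e^(4*t) - 6)/t^5

E[X^4] = M′′′′(0) = 256/5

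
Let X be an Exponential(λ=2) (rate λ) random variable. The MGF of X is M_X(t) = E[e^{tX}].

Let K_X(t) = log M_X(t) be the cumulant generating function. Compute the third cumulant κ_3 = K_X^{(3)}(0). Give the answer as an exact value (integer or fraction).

κ_3 = K^(3)(0) = 1/4

M_X(t) = 2/(2 - t)
K_X(t) = log M_X(t) = -log(2 - t) + log(2)
K^(3)(t) = -2/(t^3 - 6*t^2 + 12*t - 8)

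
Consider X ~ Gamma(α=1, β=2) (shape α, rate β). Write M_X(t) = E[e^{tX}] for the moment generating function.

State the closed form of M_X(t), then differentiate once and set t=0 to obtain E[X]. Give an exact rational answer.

M_X(t) = 2/(2 - t)
M^(1)(t) = 2/(t^2 - 4*t + 4)

E[X] = M^(1)(0) = 1/2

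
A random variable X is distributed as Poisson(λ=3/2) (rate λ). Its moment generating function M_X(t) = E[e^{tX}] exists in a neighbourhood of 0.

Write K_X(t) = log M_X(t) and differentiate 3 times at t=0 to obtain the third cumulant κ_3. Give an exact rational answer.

M_X(t) = e^(3*e^(t)/2 - 3/2)
K_X(t) = log M_X(t) = 3*e^(t)/2 - 3/2
K′(t) = 3*e^(t)/2
K′′(t) = 3*e^(t)/2
K′′′(t) = 3*e^(t)/2

κ_3 = K′′′(0) = 3/2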